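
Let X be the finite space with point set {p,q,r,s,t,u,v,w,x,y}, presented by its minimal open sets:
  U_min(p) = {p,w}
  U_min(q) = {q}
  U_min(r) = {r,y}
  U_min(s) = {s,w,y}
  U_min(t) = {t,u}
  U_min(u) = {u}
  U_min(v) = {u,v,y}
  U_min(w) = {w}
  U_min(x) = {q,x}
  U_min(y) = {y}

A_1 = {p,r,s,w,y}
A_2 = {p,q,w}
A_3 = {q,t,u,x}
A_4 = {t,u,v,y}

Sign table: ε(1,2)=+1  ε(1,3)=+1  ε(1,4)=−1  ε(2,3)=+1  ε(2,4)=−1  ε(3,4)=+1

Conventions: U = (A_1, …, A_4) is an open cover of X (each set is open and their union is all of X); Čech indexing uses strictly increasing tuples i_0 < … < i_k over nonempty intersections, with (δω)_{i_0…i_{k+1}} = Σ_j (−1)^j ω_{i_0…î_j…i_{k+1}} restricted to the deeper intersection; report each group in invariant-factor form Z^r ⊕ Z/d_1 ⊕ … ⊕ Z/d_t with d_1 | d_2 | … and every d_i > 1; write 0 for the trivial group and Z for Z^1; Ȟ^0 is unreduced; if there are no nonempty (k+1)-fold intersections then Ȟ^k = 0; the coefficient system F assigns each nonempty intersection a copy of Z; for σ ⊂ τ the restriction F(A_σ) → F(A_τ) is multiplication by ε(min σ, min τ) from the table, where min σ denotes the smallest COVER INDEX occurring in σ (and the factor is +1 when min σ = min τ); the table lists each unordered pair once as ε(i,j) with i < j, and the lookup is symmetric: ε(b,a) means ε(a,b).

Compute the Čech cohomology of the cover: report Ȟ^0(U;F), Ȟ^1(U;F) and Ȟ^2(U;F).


Ȟ^0 ≅ 0; Ȟ^1 ≅ Z/2; Ȟ^2 ≅ 0

cover nerve:
  A12={p,w} A14={y} A23={q} A34={t,u}
C dims 4,4; δ0: rk 4, SNF 1^3·2
Ȟ^0: (4−4)−0=0 ⇒ 0
Ȟ^1: (4−0)−4=0 plus torsion [2] ⇒ Z/2
Ȟ^2: (0−0)−0=0 ⇒ 0


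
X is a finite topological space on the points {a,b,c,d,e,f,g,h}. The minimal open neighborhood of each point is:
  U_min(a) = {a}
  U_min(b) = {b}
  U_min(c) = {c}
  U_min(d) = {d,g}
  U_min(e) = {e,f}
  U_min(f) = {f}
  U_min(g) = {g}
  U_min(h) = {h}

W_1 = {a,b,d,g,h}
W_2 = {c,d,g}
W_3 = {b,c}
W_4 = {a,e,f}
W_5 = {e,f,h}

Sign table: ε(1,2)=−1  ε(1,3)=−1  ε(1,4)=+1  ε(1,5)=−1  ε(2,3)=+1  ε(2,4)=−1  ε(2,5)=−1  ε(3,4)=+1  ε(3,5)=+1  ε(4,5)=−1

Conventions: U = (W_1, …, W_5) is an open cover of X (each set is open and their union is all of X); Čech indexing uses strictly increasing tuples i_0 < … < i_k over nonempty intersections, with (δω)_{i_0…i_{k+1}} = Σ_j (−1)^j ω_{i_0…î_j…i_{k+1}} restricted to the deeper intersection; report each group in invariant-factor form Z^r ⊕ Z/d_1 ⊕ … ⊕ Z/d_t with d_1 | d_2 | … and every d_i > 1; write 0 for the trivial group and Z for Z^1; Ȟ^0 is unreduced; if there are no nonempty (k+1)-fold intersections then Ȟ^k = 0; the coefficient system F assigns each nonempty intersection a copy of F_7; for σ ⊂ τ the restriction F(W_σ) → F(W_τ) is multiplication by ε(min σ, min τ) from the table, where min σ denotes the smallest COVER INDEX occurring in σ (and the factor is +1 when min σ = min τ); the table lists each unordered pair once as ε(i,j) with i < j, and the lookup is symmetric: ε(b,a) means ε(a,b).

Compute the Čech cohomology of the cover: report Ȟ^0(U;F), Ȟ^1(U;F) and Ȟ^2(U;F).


Ȟ^0 ≅ Z/7, Ȟ^1 ≅ Z/7 ⊕ Z/7 and Ȟ^2 ≅ 0

cover nerve:
  W12={d,g} W13={b} W14={a} W15={h} W23={c} W45={e,f}
C dims 5,6; δ0: rk_F7 4
Ȟ^0: (5−4)−0=1 ⇒ Z/7
Ȟ^1: (6−0)−4=2 ⇒ Z/7 ⊕ Z/7
Ȟ^2: (0−0)−0=0 ⇒ 0


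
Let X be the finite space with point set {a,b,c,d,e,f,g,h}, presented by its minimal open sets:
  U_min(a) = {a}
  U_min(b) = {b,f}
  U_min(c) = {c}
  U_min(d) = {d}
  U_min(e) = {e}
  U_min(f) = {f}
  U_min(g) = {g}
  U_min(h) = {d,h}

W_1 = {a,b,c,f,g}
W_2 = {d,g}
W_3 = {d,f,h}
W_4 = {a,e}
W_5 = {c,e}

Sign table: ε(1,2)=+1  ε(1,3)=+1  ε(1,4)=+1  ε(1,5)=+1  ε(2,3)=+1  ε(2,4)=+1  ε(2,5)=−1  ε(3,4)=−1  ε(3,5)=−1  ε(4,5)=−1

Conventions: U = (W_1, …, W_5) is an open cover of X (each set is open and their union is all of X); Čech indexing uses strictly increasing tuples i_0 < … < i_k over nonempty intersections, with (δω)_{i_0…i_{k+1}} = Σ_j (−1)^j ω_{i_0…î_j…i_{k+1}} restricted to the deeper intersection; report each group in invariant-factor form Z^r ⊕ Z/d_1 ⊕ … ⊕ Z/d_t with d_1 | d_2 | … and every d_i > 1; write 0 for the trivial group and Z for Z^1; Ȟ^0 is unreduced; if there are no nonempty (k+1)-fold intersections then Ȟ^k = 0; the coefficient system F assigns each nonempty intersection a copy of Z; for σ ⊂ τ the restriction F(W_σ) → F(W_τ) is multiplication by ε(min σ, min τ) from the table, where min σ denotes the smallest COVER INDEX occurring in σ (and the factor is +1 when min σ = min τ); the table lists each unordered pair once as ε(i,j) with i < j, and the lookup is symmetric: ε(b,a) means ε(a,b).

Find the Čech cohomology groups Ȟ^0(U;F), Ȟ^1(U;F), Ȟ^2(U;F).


nonempty intersections:
  W12={g} W13={f} W14={a} W15={c} W23={d} W45={e}
C dims 5,6; δ0: rk 5, SNF 1^4·2
Ȟ^0: (5−5)−0=0 ⇒ 0
Ȟ^1: (6−0)−5=1 plus torsion [2] ⇒ Z ⊕ Z/2
Ȟ^2: (0−0)−0=0 ⇒ 0

Ȟ^0(U;F) ≅ 0,  Ȟ^1(U;F) ≅ Z ⊕ Z/2,  Ȟ^2(U;F) ≅ 0


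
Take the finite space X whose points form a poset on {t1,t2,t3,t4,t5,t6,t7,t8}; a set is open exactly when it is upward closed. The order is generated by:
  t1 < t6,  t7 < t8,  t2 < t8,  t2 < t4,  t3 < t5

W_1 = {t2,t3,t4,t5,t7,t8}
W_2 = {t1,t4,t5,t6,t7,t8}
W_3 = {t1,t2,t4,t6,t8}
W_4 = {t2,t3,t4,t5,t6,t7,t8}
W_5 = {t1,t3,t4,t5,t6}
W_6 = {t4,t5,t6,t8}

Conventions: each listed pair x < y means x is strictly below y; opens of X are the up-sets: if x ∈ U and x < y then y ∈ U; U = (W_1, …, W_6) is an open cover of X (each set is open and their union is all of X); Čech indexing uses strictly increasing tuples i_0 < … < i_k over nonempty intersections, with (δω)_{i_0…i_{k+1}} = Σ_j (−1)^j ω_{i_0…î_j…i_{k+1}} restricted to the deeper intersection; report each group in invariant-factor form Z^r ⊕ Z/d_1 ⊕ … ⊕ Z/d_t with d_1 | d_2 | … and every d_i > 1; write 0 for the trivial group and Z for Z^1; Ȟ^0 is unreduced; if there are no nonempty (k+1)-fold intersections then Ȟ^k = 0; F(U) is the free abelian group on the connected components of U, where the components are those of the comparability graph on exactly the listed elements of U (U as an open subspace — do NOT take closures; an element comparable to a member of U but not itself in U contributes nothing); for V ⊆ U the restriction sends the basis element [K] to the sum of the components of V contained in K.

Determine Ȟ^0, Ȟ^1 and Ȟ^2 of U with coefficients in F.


cover nerve:
  W12={t4,t5,t7,t8} W13={t2,t4,t8} W14={t2,t3,t4,t5,t7,t8} W15={t3,t4,t5} W16={t4,t5,t8} W23={t1,t4,t6,t8} W24={t4,t5,t6,t7,t8} W25={t1,t4,t5,t6} W26={t4,t5,t6,t8} W34={t2,t4,t6,t8} W35={t1,t4,t6} W36={t4,t6,t8} W45={t3,t4,t5,t6} W46={t4,t5,t6,t8} W56={t4,t5,t6}
  W123={t4,t8} W124={t4,t5,t7,t8} W125={t4,t5} W126={t4,t5,t8} W134={t2,t4,t8} W135={t4} W136={t4,t8} W145={t3,t4,t5} W146={t4,t5,t8} W156={t4,t5} W234={t4,t6,t8} W235={t1,t4,t6} W236={t4,t6,t8} W245={t4,t5,t6} W246={t4,t5,t6,t8} W256={t4,t5,t6} W345={t4,t6} W346={t4,t6,t8} W356={t4,t6} W456={t4,t5,t6}
  W1234={t4,t8} W1235={t4} W1236={t4,t8} W1245={t4,t5} W1246={t4,t5,t8} W1256={t4,t5} W1345={t4} W1346={t4,t8} W1356={t4} W1456={t4,t5} W2345={t4,t6} W2346={t4,t6,t8} W2356={t4,t6} W2456={t4,t5,t6} W3456={t4,t6}
  W12345={t4} W12346={t4,t8} W12356={t4} W12456={t4,t5} W13456={t4} W23456={t4,t6}
  W123456={t4}
components per intersection:
  W1: {t2,t4,t7,t8} {t3,t5}
  W2: {t1,t6} {t4} {t5} {t7,t8}
  W3: {t1,t6} {t2,t4,t8}
  W4: {t2,t4,t7,t8} {t3,t5} {t6}
  W5: {t1,t6} {t3,t5} {t4}
  W6: {t4} {t5} {t6} {t8}
  W12: {t4} {t5} {t7,t8}
  W13: {t2,t4,t8}
  W14: {t2,t4,t7,t8} {t3,t5}
  W15: {t3,t5} {t4}
  W16: {t4} {t5} {t8}
  W23: {t1,t6} {t4} {t8}
  W24: {t4} {t5} {t6} {t7,t8}
  W25: {t1,t6} {t4} {t5}
  W26: {t4} {t5} {t6} {t8}
  W34: {t2,t4,t8} {t6}
  W35: {t1,t6} {t4}
  W36: {t4} {t6} {t8}
  W45: {t3,t5} {t4} {t6}
  W46: {t4} {t5} {t6} {t8}
  W56: {t4} {t5} {t6}
  W123: {t4} {t8}
  W124: {t4} {t5} {t7,t8}
  W125: {t4} {t5}
  W126: {t4} {t5} {t8}
  W134: {t2,t4,t8}
  W135: {t4}
  W136: {t4} {t8}
  W145: {t3,t5} {t4}
  W146: {t4} {t5} {t8}
  W156: {t4} {t5}
  W234: {t4} {t6} {t8}
  W235: {t1,t6} {t4}
  W236: {t4} {t6} {t8}
  W245: {t4} {t5} {t6}
  W246: {t4} {t5} {t6} {t8}
  W256: {t4} {t5} {t6}
  W345: {t4} {t6}
  W346: {t4} {t6} {t8}
  W356: {t4} {t6}
  W456: {t4} {t5} {t6}
  W1234: {t4} {t8}
  W1235: {t4}
  W1236: {t4} {t8}
  W1245: {t4} {t5}
  W1246: {t4} {t5} {t8}
  W1256: {t4} {t5}
  W1345: {t4}
  W1346: {t4} {t8}
  W1356: {t4}
  W1456: {t4} {t5}
  W2345: {t4} {t6}
  W2346: {t4} {t6} {t8}
  W2356: {t4} {t6}
  W2456: {t4} {t5} {t6}
  W3456: {t4} {t6}
  W12345: {t4}
  W12346: {t4} {t8}
  W12356: {t4}
  W12456: {t4} {t5}
  W13456: {t4}
  W23456: {t4} {t6}
  W123456: {t4}
C dims 18,42,49,30; δ0: rk 15, SNF 1^15; δ1: rk 27, SNF 1^27; δ2: rk 22, SNF 1^22
Ȟ^0: (18−15)−0=3 ⇒ Z^3
Ȟ^1: (42−27)−15=0 ⇒ 0
Ȟ^2: (49−22)−27=0 ⇒ 0

Ȟ^0 = Z^3,  Ȟ^1 = 0,  Ȟ^2 = 0


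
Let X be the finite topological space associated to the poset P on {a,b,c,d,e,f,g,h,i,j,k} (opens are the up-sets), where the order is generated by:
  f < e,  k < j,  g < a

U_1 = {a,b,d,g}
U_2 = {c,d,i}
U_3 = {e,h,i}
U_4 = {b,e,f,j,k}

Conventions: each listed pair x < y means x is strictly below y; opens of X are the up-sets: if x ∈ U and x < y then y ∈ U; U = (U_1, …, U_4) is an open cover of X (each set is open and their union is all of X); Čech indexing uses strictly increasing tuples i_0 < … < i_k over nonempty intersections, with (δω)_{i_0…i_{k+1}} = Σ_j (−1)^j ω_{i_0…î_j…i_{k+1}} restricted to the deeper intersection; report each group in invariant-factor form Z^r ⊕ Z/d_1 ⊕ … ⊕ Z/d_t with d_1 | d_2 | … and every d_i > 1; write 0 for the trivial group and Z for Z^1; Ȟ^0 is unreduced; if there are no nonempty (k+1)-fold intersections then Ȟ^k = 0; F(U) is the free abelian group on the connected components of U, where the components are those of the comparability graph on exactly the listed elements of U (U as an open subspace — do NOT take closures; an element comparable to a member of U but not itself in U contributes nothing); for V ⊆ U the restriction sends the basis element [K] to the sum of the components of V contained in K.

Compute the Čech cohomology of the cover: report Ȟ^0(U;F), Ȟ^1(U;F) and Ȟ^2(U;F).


Ȟ^0(U;F) ≅ Z^8,  Ȟ^1(U;F) ≅ 0,  Ȟ^2(U;F) ≅ 0

nonempty intersections:
  U12={d} U14={b} U23={i} U34={e}
components per intersection:
  U1: {a,g} {b} {d}
  U2: {c} {d} {i}
  U3: {e} {h} {i}
  U4: {b} {e,f} {j,k}
  U12: {d}
  U14: {b}
  U23: {i}
  U34: {e}
C dims 12,4; δ0: rk 4, SNF 1^4
Ȟ^0: (12−4)−0=8 ⇒ Z^8
Ȟ^1: (4−0)−4=0 ⇒ 0
Ȟ^2: (0−0)−0=0 ⇒ 0


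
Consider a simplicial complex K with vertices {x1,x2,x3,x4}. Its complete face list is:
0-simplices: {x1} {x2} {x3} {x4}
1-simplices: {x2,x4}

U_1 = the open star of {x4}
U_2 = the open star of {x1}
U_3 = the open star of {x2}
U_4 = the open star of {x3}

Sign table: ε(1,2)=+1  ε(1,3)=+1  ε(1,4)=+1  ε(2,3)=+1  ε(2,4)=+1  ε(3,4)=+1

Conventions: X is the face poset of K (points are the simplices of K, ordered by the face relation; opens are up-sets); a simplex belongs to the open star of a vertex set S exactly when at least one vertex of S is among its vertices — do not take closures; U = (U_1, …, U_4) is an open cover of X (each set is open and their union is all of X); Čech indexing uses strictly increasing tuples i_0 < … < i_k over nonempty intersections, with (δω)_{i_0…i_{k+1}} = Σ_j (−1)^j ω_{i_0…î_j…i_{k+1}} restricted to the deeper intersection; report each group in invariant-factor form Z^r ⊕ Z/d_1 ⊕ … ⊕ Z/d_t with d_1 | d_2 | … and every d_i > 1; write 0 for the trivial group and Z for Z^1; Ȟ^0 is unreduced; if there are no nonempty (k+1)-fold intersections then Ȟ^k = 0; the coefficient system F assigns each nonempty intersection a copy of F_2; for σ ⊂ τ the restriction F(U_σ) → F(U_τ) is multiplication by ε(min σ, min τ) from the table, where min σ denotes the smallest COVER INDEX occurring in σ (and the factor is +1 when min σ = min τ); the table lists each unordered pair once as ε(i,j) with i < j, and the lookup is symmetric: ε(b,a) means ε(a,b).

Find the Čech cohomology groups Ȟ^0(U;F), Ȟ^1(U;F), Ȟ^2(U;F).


cover nerve:
  U1={{x4},{x2,x4}} U2={{x1}} U3={{x2},{x2,x4}} U4={{x3}}
  U13={{x2,x4}}
C dims 4,1; δ0: rk_F2 1
Ȟ^0: (4−1)−0=3 ⇒ Z/2 ⊕ Z/2 ⊕ Z/2
Ȟ^1: (1−0)−1=0 ⇒ 0
Ȟ^2: (0−0)−0=0 ⇒ 0

Ȟ^0(U;F) ≅ Z/2 ⊕ Z/2 ⊕ Z/2, Ȟ^1(U;F) ≅ 0 and Ȟ^2(U;F) ≅ 0


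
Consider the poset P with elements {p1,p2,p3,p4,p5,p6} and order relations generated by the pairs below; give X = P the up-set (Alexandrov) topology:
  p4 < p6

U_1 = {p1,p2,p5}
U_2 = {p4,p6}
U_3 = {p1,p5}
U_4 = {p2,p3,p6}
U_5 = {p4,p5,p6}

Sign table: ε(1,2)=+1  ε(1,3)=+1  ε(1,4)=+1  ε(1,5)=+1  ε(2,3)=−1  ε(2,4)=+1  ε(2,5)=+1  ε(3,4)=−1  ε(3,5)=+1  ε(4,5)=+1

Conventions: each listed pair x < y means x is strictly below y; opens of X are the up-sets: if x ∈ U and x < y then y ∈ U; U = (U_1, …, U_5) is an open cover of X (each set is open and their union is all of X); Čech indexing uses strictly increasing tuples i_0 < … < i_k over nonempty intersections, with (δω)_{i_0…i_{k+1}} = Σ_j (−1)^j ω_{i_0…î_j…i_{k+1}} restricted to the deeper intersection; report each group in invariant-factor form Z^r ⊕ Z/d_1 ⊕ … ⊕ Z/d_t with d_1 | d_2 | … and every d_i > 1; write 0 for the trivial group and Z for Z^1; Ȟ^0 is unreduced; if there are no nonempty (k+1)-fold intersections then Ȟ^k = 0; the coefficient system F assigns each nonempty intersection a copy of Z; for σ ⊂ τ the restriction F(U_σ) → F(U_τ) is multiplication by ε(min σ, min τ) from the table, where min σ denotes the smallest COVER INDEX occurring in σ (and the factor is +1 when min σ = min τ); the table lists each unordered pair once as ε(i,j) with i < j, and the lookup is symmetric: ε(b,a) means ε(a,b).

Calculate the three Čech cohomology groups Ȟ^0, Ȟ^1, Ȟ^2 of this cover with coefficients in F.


Ȟ^0(U;F) ≅ Z,  Ȟ^1(U;F) ≅ Z,  Ȟ^2(U;F) ≅ 0

intersection data:
  U13={p1,p5} U14={p2} U15={p5} U24={p6} U25={p4,p6} U35={p5} U45={p6}
  U135={p5} U245={p6}
C dims 5,7,2; δ0: rk 4, SNF 1^4; δ1: rk 2, SNF 1^2
Ȟ^0 = (5 − 4) − 0 = 1, so Ȟ^0 ≅ Z
Ȟ^1 = (7 − 2) − 4 = 1, so Ȟ^1 ≅ Z
Ȟ^2 = (2 − 0) − 2 = 0, so Ȟ^2 ≅ 0


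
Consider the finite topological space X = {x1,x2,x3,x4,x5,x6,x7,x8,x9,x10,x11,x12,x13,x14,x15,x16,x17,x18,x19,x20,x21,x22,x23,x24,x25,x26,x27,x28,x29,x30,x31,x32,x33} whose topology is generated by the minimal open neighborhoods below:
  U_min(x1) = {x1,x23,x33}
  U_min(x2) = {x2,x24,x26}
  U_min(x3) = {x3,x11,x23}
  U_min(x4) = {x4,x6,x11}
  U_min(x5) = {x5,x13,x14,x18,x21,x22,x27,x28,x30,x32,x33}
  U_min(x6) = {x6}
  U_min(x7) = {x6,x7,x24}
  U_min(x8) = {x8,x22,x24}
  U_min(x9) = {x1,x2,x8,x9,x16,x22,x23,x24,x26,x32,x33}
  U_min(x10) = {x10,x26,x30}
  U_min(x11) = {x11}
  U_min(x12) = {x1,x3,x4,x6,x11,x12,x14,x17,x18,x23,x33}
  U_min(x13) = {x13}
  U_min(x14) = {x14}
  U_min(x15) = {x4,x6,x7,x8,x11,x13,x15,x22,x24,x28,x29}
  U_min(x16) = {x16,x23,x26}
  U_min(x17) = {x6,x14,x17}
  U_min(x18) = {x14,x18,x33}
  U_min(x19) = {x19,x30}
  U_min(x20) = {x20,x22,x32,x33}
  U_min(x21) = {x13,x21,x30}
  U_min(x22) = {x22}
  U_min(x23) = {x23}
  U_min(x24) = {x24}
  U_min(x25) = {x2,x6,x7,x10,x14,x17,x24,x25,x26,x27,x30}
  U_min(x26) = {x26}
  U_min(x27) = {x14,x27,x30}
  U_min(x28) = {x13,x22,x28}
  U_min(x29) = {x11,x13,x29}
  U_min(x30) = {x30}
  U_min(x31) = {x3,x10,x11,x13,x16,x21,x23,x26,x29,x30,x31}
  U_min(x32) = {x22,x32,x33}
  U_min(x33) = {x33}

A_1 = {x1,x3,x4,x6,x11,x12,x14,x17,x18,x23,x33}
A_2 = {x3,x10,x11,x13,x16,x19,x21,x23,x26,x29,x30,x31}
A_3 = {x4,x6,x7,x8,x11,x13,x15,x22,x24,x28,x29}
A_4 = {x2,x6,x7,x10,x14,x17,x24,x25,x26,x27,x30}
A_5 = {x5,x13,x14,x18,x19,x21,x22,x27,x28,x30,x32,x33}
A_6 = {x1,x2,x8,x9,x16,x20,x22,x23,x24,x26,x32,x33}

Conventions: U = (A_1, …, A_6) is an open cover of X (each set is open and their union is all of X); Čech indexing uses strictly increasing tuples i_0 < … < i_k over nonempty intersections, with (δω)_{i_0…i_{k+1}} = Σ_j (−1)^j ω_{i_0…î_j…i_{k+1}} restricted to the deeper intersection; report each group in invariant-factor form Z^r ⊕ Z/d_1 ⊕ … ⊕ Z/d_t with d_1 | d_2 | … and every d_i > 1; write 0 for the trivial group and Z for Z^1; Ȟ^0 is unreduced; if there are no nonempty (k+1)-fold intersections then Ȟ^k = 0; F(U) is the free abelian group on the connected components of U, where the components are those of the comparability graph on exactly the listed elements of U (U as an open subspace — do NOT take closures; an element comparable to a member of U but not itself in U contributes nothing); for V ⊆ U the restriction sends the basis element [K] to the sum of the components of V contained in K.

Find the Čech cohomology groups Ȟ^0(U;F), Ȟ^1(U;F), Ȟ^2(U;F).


Ȟ^0 = Z,  Ȟ^1 = 0,  Ȟ^2 = Z/2

cover nerve:
  A12={x3,x11,x23} A13={x4,x6,x11} A14={x6,x14,x17} A15={x14,x18,x33} A16={x1,x23,x33} A23={x11,x13,x29} A24={x10,x26,x30} A25={x13,x19,x21,x30} A26={x16,x23,x26} A34={x6,x7,x24} A35={x13,x22,x28} A36={x8,x22,x24} A45={x14,x27,x30} A46={x2,x24,x26} A56={x22,x32,x33}
  A123={x11} A126={x23} A134={x6} A145={x14} A156={x33} A235={x13} A245={x30} A246={x26} A346={x24} A356={x22}
components per intersection:
  A1: {x1,x3,x4,x6,x11,x12,x14,x17,x18,x23,x33}
  A2: {x3,x10,x11,x13,x16,x19,x21,x23,x26,x29,x30,x31}
  A3: {x4,x6,x7,x8,x11,x13,x15,x22,x24,x28,x29}
  A4: {x2,x6,x7,x10,x14,x17,x24,x25,x26,x27,x30}
  A5: {x5,x13,x14,x18,x19,x21,x22,x27,x28,x30,x32,x33}
  A6: {x1,x2,x8,x9,x16,x20,x22,x23,x24,x26,x32,x33}
  A12: {x3,x11,x23}
  A13: {x4,x6,x11}
  A14: {x6,x14,x17}
  A15: {x14,x18,x33}
  A16: {x1,x23,x33}
  A23: {x11,x13,x29}
  A24: {x10,x26,x30}
  A25: {x13,x19,x21,x30}
  A26: {x16,x23,x26}
  A34: {x6,x7,x24}
  A35: {x13,x22,x28}
  A36: {x8,x22,x24}
  A45: {x14,x27,x30}
  A46: {x2,x24,x26}
  A56: {x22,x32,x33}
  A123: {x11}
  A126: {x23}
  A134: {x6}
  A145: {x14}
  A156: {x33}
  A235: {x13}
  A245: {x30}
  A246: {x26}
  A346: {x24}
  A356: {x22}
C dims 6,15,10; δ0: rk 5, SNF 1^5; δ1: rk 10, SNF 1^9·2
Ȟ^0: (6−5)−0=1 ⇒ Z
Ȟ^1: (15−10)−5=0 ⇒ 0
Ȟ^2: (10−0)−10=0 plus torsion [2] ⇒ Z/2


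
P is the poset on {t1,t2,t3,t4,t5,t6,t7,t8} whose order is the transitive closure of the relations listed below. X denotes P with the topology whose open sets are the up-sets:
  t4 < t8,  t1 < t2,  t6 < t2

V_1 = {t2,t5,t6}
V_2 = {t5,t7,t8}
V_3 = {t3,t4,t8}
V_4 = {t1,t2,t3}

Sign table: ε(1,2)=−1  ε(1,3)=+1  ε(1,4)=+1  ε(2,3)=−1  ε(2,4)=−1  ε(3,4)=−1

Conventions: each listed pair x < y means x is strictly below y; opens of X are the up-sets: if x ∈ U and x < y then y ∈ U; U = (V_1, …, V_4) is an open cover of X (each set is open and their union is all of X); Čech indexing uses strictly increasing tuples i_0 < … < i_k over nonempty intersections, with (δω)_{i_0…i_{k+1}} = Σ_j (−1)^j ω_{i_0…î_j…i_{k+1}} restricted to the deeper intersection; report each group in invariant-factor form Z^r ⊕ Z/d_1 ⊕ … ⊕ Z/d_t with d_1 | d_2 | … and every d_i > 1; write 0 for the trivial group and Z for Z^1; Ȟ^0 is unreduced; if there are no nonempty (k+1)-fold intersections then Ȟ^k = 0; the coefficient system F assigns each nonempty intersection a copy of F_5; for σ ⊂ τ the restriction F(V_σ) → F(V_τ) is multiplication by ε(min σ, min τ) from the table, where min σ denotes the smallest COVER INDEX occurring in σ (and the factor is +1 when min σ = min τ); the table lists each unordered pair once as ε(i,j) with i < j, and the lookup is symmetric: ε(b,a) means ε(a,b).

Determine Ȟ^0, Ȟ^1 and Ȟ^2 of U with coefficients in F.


Ȟ^0 = 0; Ȟ^1 = 0; Ȟ^2 = 0

nonempty overlaps:
  V12={t5} V14={t2} V23={t8} V34={t3}
C dims 4,4; δ0: rk_F5 4
degree 0: 4−4−0 = 0 → Ȟ^0 ≅ 0
degree 1: 4−0−4 = 0 → Ȟ^1 ≅ 0
degree 2: 0−0−0 = 0 → Ȟ^2 ≅ 0


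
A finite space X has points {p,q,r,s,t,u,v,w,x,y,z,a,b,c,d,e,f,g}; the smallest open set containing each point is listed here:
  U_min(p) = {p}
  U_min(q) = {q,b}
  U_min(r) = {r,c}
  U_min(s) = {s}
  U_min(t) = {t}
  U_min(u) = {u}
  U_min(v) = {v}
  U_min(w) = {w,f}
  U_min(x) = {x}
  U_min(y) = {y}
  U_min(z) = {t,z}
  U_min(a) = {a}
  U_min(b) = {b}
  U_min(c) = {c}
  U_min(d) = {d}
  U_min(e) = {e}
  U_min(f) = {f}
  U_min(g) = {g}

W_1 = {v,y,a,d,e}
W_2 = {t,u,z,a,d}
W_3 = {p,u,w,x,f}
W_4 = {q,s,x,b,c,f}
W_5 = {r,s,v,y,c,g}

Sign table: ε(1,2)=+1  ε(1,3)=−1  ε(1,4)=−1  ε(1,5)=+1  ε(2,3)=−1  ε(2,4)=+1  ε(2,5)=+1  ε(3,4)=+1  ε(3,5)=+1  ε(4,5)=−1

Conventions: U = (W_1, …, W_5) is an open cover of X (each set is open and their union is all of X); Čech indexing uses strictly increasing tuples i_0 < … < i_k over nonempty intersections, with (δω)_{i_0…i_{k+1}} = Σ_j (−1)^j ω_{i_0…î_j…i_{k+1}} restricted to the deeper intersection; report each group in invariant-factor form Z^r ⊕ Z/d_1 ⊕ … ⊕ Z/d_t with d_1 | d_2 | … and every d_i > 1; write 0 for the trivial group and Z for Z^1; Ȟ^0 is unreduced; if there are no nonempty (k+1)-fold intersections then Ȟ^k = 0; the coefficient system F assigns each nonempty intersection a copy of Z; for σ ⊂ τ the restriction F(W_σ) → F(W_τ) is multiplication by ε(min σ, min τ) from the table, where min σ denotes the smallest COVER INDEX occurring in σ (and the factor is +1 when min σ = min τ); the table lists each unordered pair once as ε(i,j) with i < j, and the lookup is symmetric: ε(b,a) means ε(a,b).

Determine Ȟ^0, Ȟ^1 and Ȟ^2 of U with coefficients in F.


intersection data:
  W12={a,d} W15={v,y} W23={u} W34={x,f} W45={s,c}
C dims 5,5; δ0: rk 4, SNF 1^4
Ȟ^0 = (5 − 4) − 0 = 1, so Ȟ^0 ≅ Z
Ȟ^1 = (5 − 0) − 4 = 1, so Ȟ^1 ≅ Z
Ȟ^2 = (0 − 0) − 0 = 0, so Ȟ^2 ≅ 0

Ȟ^0 = Z,  Ȟ^1 = Z,  Ȟ^2 = 0


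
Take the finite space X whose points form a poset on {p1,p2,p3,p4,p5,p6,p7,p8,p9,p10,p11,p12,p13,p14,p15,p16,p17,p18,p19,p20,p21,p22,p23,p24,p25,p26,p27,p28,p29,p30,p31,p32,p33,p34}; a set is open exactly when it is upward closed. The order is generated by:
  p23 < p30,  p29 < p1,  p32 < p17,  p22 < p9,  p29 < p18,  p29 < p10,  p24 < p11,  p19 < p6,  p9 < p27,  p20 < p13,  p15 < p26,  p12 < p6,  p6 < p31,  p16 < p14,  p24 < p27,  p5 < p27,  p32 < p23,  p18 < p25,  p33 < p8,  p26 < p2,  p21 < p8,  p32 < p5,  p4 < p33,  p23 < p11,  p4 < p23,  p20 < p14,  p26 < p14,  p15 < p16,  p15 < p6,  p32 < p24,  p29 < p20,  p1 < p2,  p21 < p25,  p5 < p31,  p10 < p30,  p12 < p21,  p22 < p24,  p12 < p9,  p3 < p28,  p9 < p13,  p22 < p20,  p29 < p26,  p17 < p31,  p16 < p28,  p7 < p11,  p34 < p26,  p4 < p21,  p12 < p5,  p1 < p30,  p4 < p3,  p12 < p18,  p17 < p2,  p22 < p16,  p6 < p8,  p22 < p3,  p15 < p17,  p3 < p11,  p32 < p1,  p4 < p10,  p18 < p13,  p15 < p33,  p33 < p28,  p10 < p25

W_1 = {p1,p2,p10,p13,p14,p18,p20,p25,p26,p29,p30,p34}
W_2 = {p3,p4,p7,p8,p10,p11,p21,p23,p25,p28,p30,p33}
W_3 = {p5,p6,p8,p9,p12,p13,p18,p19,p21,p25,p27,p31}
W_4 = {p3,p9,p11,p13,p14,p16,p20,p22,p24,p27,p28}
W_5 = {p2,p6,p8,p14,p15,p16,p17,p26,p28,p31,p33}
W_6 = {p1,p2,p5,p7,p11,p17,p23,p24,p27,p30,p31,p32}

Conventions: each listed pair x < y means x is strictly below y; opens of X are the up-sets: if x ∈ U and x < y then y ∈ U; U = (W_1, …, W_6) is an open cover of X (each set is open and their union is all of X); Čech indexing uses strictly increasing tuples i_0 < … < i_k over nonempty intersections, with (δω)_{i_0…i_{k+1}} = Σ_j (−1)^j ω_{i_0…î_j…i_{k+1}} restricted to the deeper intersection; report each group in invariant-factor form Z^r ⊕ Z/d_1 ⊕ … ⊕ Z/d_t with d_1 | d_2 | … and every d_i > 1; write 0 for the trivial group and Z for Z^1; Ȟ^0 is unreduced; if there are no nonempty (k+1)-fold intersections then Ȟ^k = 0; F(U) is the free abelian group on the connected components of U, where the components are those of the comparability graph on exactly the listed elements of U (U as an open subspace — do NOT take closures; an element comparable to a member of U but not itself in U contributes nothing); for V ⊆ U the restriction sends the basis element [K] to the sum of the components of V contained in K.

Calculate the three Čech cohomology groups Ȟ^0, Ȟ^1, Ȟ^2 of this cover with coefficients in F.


Ȟ^0(U;F) ≅ Z,  Ȟ^1(U;F) ≅ 0,  Ȟ^2(U;F) ≅ Z/2

nonempty intersections:
  W12={p10,p25,p30} W13={p13,p18,p25} W14={p13,p14,p20} W15={p2,p14,p26} W16={p1,p2,p30} W23={p8,p21,p25} W24={p3,p11,p28} W25={p8,p28,p33} W26={p7,p11,p23,p30} W34={p9,p13,p27} W35={p6,p8,p31} W36={p5,p27,p31} W45={p14,p16,p28} W46={p11,p24,p27} W56={p2,p17,p31}
  W123={p25} W126={p30} W134={p13} W145={p14} W156={p2} W235={p8} W245={p28} W246={p11} W346={p27} W356={p31}
components per intersection:
  W1: {p1,p2,p10,p13,p14,p18,p20,p25,p26,p29,p30,p34}
  W2: {p3,p4,p7,p8,p10,p11,p21,p23,p25,p28,p30,p33}
  W3: {p5,p6,p8,p9,p12,p13,p18,p19,p21,p25,p27,p31}
  W4: {p3,p9,p11,p13,p14,p16,p20,p22,p24,p27,p28}
  W5: {p2,p6,p8,p14,p15,p16,p17,p26,p28,p31,p33}
  W6: {p1,p2,p5,p7,p11,p17,p23,p24,p27,p30,p31,p32}
  W12: {p10,p25,p30}
  W13: {p13,p18,p25}
  W14: {p13,p14,p20}
  W15: {p2,p14,p26}
  W16: {p1,p2,p30}
  W23: {p8,p21,p25}
  W24: {p3,p11,p28}
  W25: {p8,p28,p33}
  W26: {p7,p11,p23,p30}
  W34: {p9,p13,p27}
  W35: {p6,p8,p31}
  W36: {p5,p27,p31}
  W45: {p14,p16,p28}
  W46: {p11,p24,p27}
  W56: {p2,p17,p31}
  W123: {p25}
  W126: {p30}
  W134: {p13}
  W145: {p14}
  W156: {p2}
  W235: {p8}
  W245: {p28}
  W246: {p11}
  W346: {p27}
  W356: {p31}
C dims 6,15,10; δ0: rk 5, SNF 1^5; δ1: rk 10, SNF 1^9·2
Ȟ^0: (6−5)−0=1 ⇒ Z
Ȟ^1: (15−10)−5=0 ⇒ 0
Ȟ^2: (10−0)−10=0 plus torsion [2] ⇒ Z/2


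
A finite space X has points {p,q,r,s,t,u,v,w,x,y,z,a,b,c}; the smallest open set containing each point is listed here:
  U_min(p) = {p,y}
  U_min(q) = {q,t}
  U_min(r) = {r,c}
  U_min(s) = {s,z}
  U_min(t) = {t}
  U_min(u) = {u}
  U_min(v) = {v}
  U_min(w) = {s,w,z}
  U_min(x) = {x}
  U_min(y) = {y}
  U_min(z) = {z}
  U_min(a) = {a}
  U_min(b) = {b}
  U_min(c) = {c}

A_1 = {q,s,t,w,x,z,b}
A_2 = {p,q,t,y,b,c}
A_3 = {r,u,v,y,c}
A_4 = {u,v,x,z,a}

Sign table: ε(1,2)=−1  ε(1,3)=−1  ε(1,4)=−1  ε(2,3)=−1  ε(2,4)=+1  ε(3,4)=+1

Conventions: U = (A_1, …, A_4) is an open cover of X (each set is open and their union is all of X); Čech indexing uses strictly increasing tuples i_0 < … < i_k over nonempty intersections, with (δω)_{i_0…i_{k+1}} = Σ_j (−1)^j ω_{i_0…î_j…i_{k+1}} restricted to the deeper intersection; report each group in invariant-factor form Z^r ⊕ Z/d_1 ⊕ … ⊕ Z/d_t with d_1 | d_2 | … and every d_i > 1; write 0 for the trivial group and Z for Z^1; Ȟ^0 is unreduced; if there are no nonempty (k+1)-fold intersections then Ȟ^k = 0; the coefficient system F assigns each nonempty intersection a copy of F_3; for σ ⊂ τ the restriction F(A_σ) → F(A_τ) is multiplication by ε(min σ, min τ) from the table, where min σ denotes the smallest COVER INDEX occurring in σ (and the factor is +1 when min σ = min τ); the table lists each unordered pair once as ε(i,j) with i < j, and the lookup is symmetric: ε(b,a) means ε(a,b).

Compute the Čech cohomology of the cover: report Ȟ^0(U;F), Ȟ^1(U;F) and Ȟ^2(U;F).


Ȟ^0(U;F) ≅ 0, Ȟ^1(U;F) ≅ 0, Ȟ^2(U;F) ≅ 0

nonempty intersections:
  A12={q,t,b} A14={x,z} A23={y,c} A34={u,v}
C dims 4,4; δ0: rk_F3 4
Ȟ^0: (4−4)−0=0 ⇒ 0
Ȟ^1: (4−0)−4=0 ⇒ 0
Ȟ^2: (0−0)−0=0 ⇒ 0


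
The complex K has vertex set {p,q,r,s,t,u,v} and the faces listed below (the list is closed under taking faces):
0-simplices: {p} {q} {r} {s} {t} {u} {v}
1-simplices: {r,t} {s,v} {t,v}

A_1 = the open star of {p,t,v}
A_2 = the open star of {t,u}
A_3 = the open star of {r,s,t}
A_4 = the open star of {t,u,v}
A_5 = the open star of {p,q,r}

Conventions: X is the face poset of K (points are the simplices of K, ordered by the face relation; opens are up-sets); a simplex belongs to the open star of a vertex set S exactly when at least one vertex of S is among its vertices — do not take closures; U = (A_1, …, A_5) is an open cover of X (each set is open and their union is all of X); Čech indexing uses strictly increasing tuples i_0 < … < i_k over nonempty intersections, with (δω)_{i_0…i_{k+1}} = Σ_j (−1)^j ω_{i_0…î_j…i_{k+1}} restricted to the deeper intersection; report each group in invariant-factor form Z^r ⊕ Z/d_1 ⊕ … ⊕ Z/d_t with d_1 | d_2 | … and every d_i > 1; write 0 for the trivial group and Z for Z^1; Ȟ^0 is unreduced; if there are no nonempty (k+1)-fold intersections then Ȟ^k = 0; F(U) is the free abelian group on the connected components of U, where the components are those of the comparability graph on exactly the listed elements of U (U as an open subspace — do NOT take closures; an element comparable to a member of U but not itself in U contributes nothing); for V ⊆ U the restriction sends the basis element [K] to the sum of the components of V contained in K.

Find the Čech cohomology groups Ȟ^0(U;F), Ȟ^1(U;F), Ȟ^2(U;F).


nonempty intersections:
  A1={{p},{t},{v},{r,t},{s,v},{t,v}} A2={{t},{u},{r,t},{t,v}} A3={{r},{s},{t},{r,t},{s,v},{t,v}} A4={{t},{u},{v},{r,t},{s,v},{t,v}} A5={{p},{q},{r},{r,t}}
  A12={{t},{r,t},{t,v}} A13={{t},{r,t},{s,v},{t,v}} A14={{t},{v},{r,t},{s,v},{t,v}} A15={{p},{r,t}} A23={{t},{r,t},{t,v}} A24={{t},{u},{r,t},{t,v}} A25={{r,t}} A34={{t},{r,t},{s,v},{t,v}} A35={{r},{r,t}} A45={{r,t}}
  A123={{t},{r,t},{t,v}} A124={{t},{r,t},{t,v}} A125={{r,t}} A134={{t},{r,t},{s,v},{t,v}} A135={{r,t}} A145={{r,t}} A234={{t},{r,t},{t,v}} A235={{r,t}} A245={{r,t}} A345={{r,t}}
  A1234={{t},{r,t},{t,v}} A1235={{r,t}} A1245={{r,t}} A1345={{r,t}} A2345={{r,t}}
  A12345={{r,t}}
components per intersection:
  A1: {{p}} {{t},{v},{r,t},{s,v},{t,v}}
  A2: {{t},{r,t},{t,v}} {{u}}
  A3: {{r},{t},{r,t},{t,v}} {{s},{s,v}}
  A4: {{t},{v},{r,t},{s,v},{t,v}} {{u}}
  A5: {{p}} {{q}} {{r},{r,t}}
  A12: {{t},{r,t},{t,v}}
  A13: {{t},{r,t},{t,v}} {{s,v}}
  A14: {{t},{v},{r,t},{s,v},{t,v}}
  A15: {{p}} {{r,t}}
  A23: {{t},{r,t},{t,v}}
  A24: {{t},{r,t},{t,v}} {{u}}
  A25: {{r,t}}
  A34: {{t},{r,t},{t,v}} {{s,v}}
  A35: {{r},{r,t}}
  A45: {{r,t}}
  A123: {{t},{r,t},{t,v}}
  A124: {{t},{r,t},{t,v}}
  A125: {{r,t}}
  A134: {{t},{r,t},{t,v}} {{s,v}}
  A135: {{r,t}}
  A145: {{r,t}}
  A234: {{t},{r,t},{t,v}}
  A235: {{r,t}}
  A245: {{r,t}}
  A345: {{r,t}}
  A1234: {{t},{r,t},{t,v}}
  A1235: {{r,t}}
  A1245: {{r,t}}
  A1345: {{r,t}}
  A2345: {{r,t}}
  A12345: {{r,t}}
C dims 11,14,11,5; δ0: rk 7, SNF 1^7; δ1: rk 7, SNF 1^7; δ2: rk 4, SNF 1^4
Ȟ^0: (11−7)−0=4 ⇒ Z^4
Ȟ^1: (14−7)−7=0 ⇒ 0
Ȟ^2: (11−4)−7=0 ⇒ 0

Ȟ^0 = Z^4, Ȟ^1 = 0, Ȟ^2 = 0


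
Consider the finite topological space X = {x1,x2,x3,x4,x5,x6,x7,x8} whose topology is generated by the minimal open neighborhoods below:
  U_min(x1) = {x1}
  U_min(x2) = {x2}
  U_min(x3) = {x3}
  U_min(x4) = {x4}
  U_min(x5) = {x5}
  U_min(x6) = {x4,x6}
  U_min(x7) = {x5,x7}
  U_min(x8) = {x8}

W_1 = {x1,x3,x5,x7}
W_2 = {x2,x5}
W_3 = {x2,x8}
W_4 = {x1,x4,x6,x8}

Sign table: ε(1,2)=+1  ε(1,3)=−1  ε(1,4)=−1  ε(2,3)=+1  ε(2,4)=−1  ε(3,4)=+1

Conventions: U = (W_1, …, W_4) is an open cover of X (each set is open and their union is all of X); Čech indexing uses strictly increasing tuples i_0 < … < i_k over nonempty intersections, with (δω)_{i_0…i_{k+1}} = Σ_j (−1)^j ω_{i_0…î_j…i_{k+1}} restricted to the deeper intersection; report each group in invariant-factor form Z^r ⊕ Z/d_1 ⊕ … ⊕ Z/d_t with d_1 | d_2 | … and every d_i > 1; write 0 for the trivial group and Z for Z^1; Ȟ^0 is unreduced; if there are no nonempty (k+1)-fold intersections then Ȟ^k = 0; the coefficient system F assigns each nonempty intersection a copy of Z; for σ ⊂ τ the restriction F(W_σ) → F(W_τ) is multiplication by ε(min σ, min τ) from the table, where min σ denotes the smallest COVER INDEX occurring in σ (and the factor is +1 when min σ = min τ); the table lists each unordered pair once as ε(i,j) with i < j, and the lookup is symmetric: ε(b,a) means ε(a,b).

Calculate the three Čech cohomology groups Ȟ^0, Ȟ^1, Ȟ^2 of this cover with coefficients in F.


Ȟ^0(U;F) ≅ 0; Ȟ^1(U;F) ≅ Z/2; Ȟ^2(U;F) ≅ 0

nonempty overlaps:
  W12={x5} W14={x1} W23={x2} W34={x8}
C dims 4,4; δ0: rk 4, SNF 1^3·2
degree 0: 4−4−0 = 0 → Ȟ^0 ≅ 0
degree 1: 4−0−4 = 0 plus torsion [2] → Ȟ^1 ≅ Z/2
degree 2: 0−0−0 = 0 → Ȟ^2 ≅ 0


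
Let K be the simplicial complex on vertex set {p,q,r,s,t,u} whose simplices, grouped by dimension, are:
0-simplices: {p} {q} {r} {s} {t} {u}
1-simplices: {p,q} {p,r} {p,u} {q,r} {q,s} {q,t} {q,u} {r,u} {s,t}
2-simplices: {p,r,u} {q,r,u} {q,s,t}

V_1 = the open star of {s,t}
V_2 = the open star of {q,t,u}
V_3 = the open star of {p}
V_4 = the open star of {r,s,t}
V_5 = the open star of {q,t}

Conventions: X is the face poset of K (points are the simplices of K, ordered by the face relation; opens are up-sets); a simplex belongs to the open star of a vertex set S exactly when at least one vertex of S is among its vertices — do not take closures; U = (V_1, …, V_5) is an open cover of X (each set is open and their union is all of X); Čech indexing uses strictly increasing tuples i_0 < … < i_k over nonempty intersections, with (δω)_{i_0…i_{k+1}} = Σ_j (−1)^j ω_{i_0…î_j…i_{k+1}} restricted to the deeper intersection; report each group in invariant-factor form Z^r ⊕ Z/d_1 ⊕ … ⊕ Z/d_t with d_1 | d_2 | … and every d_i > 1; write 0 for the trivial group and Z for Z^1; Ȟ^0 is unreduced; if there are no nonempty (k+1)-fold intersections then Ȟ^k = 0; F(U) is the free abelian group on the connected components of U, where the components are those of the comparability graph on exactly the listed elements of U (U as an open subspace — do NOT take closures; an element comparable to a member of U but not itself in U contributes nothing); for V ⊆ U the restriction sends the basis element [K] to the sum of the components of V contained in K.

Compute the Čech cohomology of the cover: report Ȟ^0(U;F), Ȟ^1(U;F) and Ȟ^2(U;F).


nonempty overlaps:
  V1={{s},{t},{q,s},{q,t},{s,t},{q,s,t}} V2={{q},{t},{u},{p,q},{p,u},{q,r},{q,s},{q,t},{q,u},{r,u},{s,t},{p,r,u},{q,r,u},{q,s,t}} V3={{p},{p,q},{p,r},{p,u},{p,r,u}} V4={{r},{s},{t},{p,r},{q,r},{q,s},{q,t},{r,u},{s,t},{p,r,u},{q,r,u},{q,s,t}} V5={{q},{t},{p,q},{q,r},{q,s},{q,t},{q,u},{s,t},{q,r,u},{q,s,t}}
  V12={{t},{q,s},{q,t},{s,t},{q,s,t}} V14={{s},{t},{q,s},{q,t},{s,t},{q,s,t}} V15={{t},{q,s},{q,t},{s,t},{q,s,t}} V23={{p,q},{p,u},{p,r,u}} V24={{t},{q,r},{q,s},{q,t},{r,u},{s,t},{p,r,u},{q,r,u},{q,s,t}} V25={{q},{t},{p,q},{q,r},{q,s},{q,t},{q,u},{s,t},{q,r,u},{q,s,t}} V34={{p,r},{p,r,u}} V35={{p,q}} V45={{t},{q,r},{q,s},{q,t},{s,t},{q,r,u},{q,s,t}}
  V124={{t},{q,s},{q,t},{s,t},{q,s,t}} V125={{t},{q,s},{q,t},{s,t},{q,s,t}} V145={{t},{q,s},{q,t},{s,t},{q,s,t}} V234={{p,r,u}} V235={{p,q}} V245={{t},{q,r},{q,s},{q,t},{s,t},{q,r,u},{q,s,t}}
  V1245={{t},{q,s},{q,t},{s,t},{q,s,t}}
components per intersection:
  V1: {{s},{t},{q,s},{q,t},{s,t},{q,s,t}}
  V2: {{q},{t},{u},{p,q},{p,u},{q,r},{q,s},{q,t},{q,u},{r,u},{s,t},{p,r,u},{q,r,u},{q,s,t}}
  V3: {{p},{p,q},{p,r},{p,u},{p,r,u}}
  V4: {{r},{p,r},{q,r},{r,u},{p,r,u},{q,r,u}} {{s},{t},{q,s},{q,t},{s,t},{q,s,t}}
  V5: {{q},{t},{p,q},{q,r},{q,s},{q,t},{q,u},{s,t},{q,r,u},{q,s,t}}
  V12: {{t},{q,s},{q,t},{s,t},{q,s,t}}
  V14: {{s},{t},{q,s},{q,t},{s,t},{q,s,t}}
  V15: {{t},{q,s},{q,t},{s,t},{q,s,t}}
  V23: {{p,q}} {{p,u},{p,r,u}}
  V24: {{t},{q,s},{q,t},{s,t},{q,s,t}} {{q,r},{r,u},{p,r,u},{q,r,u}}
  V25: {{q},{t},{p,q},{q,r},{q,s},{q,t},{q,u},{s,t},{q,r,u},{q,s,t}}
  V34: {{p,r},{p,r,u}}
  V35: {{p,q}}
  V45: {{t},{q,s},{q,t},{s,t},{q,s,t}} {{q,r},{q,r,u}}
  V124: {{t},{q,s},{q,t},{s,t},{q,s,t}}
  V125: {{t},{q,s},{q,t},{s,t},{q,s,t}}
  V145: {{t},{q,s},{q,t},{s,t},{q,s,t}}
  V234: {{p,r,u}}
  V235: {{p,q}}
  V245: {{t},{q,s},{q,t},{s,t},{q,s,t}} {{q,r},{q,r,u}}
  V1245: {{t},{q,s},{q,t},{s,t},{q,s,t}}
C dims 6,12,7,1; δ0: rk 5, SNF 1^5; δ1: rk 6, SNF 1^6; δ2: rk 1, SNF 1^1
degree 0: 6−5−0 = 1 → Ȟ^0 ≅ Z
degree 1: 12−6−5 = 1 → Ȟ^1 ≅ Z
degree 2: 7−1−6 = 0 → Ȟ^2 ≅ 0

Ȟ^0(U;F) ≅ Z; Ȟ^1(U;F) ≅ Z; Ȟ^2(U;F) ≅ 0


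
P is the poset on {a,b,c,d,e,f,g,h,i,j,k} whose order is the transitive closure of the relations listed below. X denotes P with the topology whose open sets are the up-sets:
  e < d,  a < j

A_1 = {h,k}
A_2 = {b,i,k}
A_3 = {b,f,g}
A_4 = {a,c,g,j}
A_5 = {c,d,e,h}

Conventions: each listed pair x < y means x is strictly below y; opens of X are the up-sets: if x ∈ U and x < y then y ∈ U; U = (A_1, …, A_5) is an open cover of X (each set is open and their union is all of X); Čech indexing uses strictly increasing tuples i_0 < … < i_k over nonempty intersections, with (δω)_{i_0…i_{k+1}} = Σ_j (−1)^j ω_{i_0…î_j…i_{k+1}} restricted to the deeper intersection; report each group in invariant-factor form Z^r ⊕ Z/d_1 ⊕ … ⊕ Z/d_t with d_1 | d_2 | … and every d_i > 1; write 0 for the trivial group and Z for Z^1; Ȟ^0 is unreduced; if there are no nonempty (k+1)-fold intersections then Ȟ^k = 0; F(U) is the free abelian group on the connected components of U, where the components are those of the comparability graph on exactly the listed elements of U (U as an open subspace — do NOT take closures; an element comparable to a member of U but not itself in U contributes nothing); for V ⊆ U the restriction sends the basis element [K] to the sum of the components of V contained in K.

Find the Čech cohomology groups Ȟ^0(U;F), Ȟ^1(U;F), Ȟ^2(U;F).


Ȟ^0 = Z^9, Ȟ^1 = 0 and Ȟ^2 = 0

nonempty intersections:
  A12={k} A15={h} A23={b} A34={g} A45={c}
components per intersection:
  A1: {h} {k}
  A2: {b} {i} {k}
  A3: {b} {f} {g}
  A4: {a,j} {c} {g}
  A5: {c} {d,e} {h}
  A12: {k}
  A15: {h}
  A23: {b}
  A34: {g}
  A45: {c}
C dims 14,5; δ0: rk 5, SNF 1^5
Ȟ^0: (14−5)−0=9 ⇒ Z^9
Ȟ^1: (5−0)−5=0 ⇒ 0
Ȟ^2: (0−0)−0=0 ⇒ 0


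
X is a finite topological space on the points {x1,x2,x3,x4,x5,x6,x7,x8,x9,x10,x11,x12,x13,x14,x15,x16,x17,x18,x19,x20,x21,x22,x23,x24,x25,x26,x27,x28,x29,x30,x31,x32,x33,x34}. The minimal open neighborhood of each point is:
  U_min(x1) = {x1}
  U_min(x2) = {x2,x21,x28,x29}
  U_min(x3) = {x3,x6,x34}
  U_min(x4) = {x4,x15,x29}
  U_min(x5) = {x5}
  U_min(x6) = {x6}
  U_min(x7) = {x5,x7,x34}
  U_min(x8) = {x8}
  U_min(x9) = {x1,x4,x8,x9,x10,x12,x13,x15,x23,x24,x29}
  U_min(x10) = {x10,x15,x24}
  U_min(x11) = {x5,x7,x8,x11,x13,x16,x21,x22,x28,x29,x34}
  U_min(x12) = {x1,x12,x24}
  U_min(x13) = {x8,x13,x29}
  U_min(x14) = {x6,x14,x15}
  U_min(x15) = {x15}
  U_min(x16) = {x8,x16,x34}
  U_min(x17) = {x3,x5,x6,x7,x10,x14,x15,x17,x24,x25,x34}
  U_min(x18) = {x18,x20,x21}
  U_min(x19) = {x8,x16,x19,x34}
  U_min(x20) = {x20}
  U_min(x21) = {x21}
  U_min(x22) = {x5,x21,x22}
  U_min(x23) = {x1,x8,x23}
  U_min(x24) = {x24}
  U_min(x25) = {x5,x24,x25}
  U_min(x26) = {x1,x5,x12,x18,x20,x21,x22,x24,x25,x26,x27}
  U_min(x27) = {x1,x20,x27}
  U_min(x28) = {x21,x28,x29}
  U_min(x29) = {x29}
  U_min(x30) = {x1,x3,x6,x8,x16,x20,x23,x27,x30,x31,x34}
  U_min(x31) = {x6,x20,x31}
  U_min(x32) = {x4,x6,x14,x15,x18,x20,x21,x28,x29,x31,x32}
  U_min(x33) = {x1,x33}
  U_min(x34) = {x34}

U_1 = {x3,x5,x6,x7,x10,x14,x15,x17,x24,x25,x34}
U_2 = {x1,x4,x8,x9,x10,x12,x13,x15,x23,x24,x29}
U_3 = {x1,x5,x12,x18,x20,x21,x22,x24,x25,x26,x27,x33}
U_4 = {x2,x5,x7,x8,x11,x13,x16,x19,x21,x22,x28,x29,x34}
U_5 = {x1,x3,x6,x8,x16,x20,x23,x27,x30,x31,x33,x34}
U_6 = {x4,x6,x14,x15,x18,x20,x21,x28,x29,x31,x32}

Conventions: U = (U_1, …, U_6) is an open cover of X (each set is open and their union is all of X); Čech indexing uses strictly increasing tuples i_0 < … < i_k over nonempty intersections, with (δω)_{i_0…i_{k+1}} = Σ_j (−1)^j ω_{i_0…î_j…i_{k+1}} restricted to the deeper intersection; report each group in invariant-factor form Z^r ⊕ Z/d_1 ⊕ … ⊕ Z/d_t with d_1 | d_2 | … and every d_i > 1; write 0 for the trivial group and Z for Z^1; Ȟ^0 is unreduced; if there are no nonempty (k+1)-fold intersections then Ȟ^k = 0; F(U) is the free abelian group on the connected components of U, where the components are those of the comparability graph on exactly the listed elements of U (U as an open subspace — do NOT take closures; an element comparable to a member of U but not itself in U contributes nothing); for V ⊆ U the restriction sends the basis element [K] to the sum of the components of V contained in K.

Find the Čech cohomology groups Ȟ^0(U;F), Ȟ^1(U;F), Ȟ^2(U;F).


nerve simplices:
  U12={x10,x15,x24} U13={x5,x24,x25} U14={x5,x7,x34} U15={x3,x6,x34} U16={x6,x14,x15} U23={x1,x12,x24} U24={x8,x13,x29} U25={x1,x8,x23} U26={x4,x15,x29} U34={x5,x21,x22} U35={x1,x20,x27,x33} U36={x18,x20,x21} U45={x8,x16,x34} U46={x21,x28,x29} U56={x6,x20,x31}
  U123={x24} U126={x15} U134={x5} U145={x34} U156={x6} U235={x1} U245={x8} U246={x29} U346={x21} U356={x20}
components per intersection:
  U1: {x3,x5,x6,x7,x10,x14,x15,x17,x24,x25,x34}
  U2: {x1,x4,x8,x9,x10,x12,x13,x15,x23,x24,x29}
  U3: {x1,x5,x12,x18,x20,x21,x22,x24,x25,x26,x27,x33}
  U4: {x2,x5,x7,x8,x11,x13,x16,x19,x21,x22,x28,x29,x34}
  U5: {x1,x3,x6,x8,x16,x20,x23,x27,x30,x31,x33,x34}
  U6: {x4,x6,x14,x15,x18,x20,x21,x28,x29,x31,x32}
  U12: {x10,x15,x24}
  U13: {x5,x24,x25}
  U14: {x5,x7,x34}
  U15: {x3,x6,x34}
  U16: {x6,x14,x15}
  U23: {x1,x12,x24}
  U24: {x8,x13,x29}
  U25: {x1,x8,x23}
  U26: {x4,x15,x29}
  U34: {x5,x21,x22}
  U35: {x1,x20,x27,x33}
  U36: {x18,x20,x21}
  U45: {x8,x16,x34}
  U46: {x21,x28,x29}
  U56: {x6,x20,x31}
  U123: {x24}
  U126: {x15}
  U134: {x5}
  U145: {x34}
  U156: {x6}
  U235: {x1}
  U245: {x8}
  U246: {x29}
  U346: {x21}
  U356: {x20}
C dims 6,15,10; δ0: rk 5, SNF 1^5; δ1: rk 10, SNF 1^9·2
degree 0: 6−5−0 = 1 → Ȟ^0 ≅ Z
degree 1: 15−10−5 = 0 → Ȟ^1 ≅ 0
degree 2: 10−0−10 = 0 plus torsion [2] → Ȟ^2 ≅ Z/2

Ȟ^0 = Z, Ȟ^1 = 0, Ȟ^2 = Z/2
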